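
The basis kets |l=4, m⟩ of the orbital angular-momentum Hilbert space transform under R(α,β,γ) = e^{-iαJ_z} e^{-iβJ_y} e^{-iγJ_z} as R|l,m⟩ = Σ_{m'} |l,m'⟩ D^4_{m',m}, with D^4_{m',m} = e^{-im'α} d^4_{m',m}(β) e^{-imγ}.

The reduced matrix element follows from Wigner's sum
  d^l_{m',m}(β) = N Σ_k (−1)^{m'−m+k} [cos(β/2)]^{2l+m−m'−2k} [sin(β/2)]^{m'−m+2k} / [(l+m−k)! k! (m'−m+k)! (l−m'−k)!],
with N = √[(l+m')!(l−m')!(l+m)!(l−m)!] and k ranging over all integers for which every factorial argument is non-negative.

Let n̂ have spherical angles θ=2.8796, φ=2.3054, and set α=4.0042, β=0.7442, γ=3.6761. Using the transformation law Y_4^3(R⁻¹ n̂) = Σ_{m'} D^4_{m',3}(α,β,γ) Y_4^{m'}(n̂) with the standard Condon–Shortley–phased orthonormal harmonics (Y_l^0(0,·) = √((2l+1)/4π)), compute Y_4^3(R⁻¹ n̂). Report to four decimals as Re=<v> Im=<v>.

Re=0.2686 Im=0.1062

Need the full column D^4_{m',3} for m'=−4..4 at α=4.0042, β=0.7442, γ=3.6761.
cos(β/2)=0.931566, sin(β/2)=0.363573
d^4_{-4,3}: single k=7 term ⇒ +0.002213;  D = +0.000603-0.002129i
d^4_{-3,3}: k∈[6..7] ⇒ +0.014030 -0.000305 = +0.013725;  D = +0.007596+0.011431i
d^4_{-2,3}: k∈[5..6] ⇒ +0.057648 -0.002927 = +0.054721;  D = -0.054316-0.006643i
d^4_{-1,3}: k∈[4..5] ⇒ +0.174075 -0.015909 = +0.158166;  D = +0.116703-0.106757i
d^4_{0,3}: k∈[3..4] ⇒ +0.398938 -0.060766 = +0.338172;  D = +0.011065+0.337991i
d^4_{1,3}: k∈[2..3] ⇒ +0.685700 -0.174075 = +0.511624;  D = -0.399280-0.319898i
d^4_{2,3}: k∈[1..2] ⇒ +0.828228 -0.378466 = +0.449763;  D = +0.441910-0.083680i
d^4_{3,3}: k∈[0..1] ⇒ +0.567164 -0.604730 = -0.037566;  D = +0.018700-0.032581i
d^4_{4,3}: single k=0 term ⇒ -0.626082;  D = +0.209712+0.589915i
Y_4^{m'}(θ=2.8796,φ=2.3054) and Σ D·Y over m':
  (+0.0006-0.0021i)·(-0.0020-0.0004i)  (+0.0076+0.0114i)·(-0.0169+0.0124i)  (-0.0543-0.0066i)·(-0.0126+0.1235i)  (+0.1167-0.1068i)·(+0.2801+0.3101i)  (+0.0111+0.3380i)·(+0.5791+0.0000i)  (-0.3993-0.3199i)·(-0.2801+0.3101i)  (+0.4419-0.0837i)·(-0.0126-0.1235i)  (+0.0187-0.0326i)·(+0.0169+0.0124i)  (+0.2097+0.5899i)·(-0.0020+0.0004i)
Y_4^3(R⁻¹ n̂) = +0.268622+0.106189i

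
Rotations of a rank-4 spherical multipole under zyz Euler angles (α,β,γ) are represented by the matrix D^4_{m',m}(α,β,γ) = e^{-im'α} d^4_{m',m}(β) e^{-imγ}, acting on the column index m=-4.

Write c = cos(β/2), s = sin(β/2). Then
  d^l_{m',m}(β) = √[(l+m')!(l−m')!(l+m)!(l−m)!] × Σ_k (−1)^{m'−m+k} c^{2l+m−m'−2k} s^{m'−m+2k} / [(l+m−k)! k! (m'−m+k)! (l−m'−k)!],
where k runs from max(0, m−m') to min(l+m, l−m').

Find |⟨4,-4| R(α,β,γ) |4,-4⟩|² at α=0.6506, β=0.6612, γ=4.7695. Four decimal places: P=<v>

P=0.4103

D^4_{-4,-4}(0.6506,0.6612,4.7695) = e^{-i·-4·0.6506}·d^4_{-4,-4}(0.6612)·e^{-i·-4·4.7695}. Compute d first:
c=cos(0.6612/2)=0.945848, s=sin(0.6612/2)=0.324611; N=√[1·40320·1·40320]=40320.000000
The bounds max(0,m−m')=0 and min(l+m,l−m')=0 give 1 term
  k=0: (−1)^0·40320.0000/(40320)·0.9458^8·0.3246^0 = +0.640575
d^4_{-4,-4}(0.6612) = +0.640575
|D^4_{-4,-4}|² = |d^4_{-4,-4}(β)|² = (+0.640575)² = 0.410336 (the z-rotation phases have unit modulus)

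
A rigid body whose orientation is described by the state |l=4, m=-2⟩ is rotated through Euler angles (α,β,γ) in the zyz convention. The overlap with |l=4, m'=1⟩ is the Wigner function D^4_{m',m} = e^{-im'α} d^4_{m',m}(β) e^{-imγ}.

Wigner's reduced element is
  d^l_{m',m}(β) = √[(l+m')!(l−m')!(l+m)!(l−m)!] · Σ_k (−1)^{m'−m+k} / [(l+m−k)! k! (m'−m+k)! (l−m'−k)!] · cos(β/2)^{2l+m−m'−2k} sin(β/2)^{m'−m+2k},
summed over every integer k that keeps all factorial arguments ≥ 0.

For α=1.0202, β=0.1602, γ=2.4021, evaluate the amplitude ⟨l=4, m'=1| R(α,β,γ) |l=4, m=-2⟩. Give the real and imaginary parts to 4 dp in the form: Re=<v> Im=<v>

Re=0.0057 Im=0.0042

Split into d^4_{1,-2}(β=0.1602) × two z-phases.
Half-angle: c=0.996794, s=0.080014. N=√(120·6·2·720)=1018.233765
k∈{0,1,2} keeps every argument non-negative
  k=0: (−1)^3·1018.2338/(72)·0.9968^5·0.0800^3 = -0.007129
  k=1: (−1)^4·1018.2338/(48)·0.9968^3·0.0800^5 = +0.000069
  k=2: (−1)^5·1018.2338/(240)·0.9968^1·0.0800^7 = -0.000000
d^4_{1,-2}(0.1602) = -0.007129 +0.000069 -0.000000 = -0.007060
Phases: e^{-i·(1)·1.0202}=+0.523196-0.852213i, e^{-i·(-2)·2.4021}=+0.091682-0.995788i ⇒ D=+0.005653+0.004230i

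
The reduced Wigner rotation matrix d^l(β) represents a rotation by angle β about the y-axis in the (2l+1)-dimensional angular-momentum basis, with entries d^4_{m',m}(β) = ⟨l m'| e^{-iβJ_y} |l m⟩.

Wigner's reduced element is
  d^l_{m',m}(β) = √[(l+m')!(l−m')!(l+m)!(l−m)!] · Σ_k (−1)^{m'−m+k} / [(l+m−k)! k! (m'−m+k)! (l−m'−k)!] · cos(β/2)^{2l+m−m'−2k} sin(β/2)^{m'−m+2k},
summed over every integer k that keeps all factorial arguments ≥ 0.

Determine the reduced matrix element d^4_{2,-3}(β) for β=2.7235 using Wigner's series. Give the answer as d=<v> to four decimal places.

d^4_{2,-3}(β=2.7235) via Wigner's sum:
With c≡cos(β/2)=0.207527 and s≡sin(β/2)=0.978229, N=[720·2·1·5040]^{1/2}=2693.993318
k∈{0,1} keeps every argument non-negative
  k=0: (−1)^5·2693.9933/(240)·0.2075^3·0.9782^5 = -0.089870
  k=1: (−1)^6·2693.9933/(720)·0.2075^1·0.9782^7 = +0.665615
d^4_{2,-3}(2.7235) = -0.089870 +0.665615 = +0.575746

d=0.5757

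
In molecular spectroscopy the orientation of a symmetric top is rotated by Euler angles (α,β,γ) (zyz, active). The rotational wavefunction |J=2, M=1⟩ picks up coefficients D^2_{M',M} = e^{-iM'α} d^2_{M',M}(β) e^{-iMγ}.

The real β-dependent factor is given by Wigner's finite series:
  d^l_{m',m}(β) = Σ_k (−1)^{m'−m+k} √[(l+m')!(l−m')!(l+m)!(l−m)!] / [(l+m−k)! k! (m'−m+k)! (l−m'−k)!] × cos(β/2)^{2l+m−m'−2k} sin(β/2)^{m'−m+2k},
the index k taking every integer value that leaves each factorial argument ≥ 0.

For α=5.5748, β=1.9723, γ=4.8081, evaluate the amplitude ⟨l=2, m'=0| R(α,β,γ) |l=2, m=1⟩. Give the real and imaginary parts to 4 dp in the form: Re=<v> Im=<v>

First d^2_{0,1}(β=1.9723), then the phase factors e^{-i(0)α} and e^{-i(1)γ}:
c=cos(1.9723/2)=0.551904, s=sin(1.9723/2)=0.833907; N=√[2·2·6·1]=4.898979
k: max(0,(1)−(0))=1 … min(2+(1),2−(0))=2
  k=1: (−1)^0·4.8990/(2)·0.5519^3·0.8339^1 = +0.343388
  k=2: (−1)^1·4.8990/(2)·0.5519^1·0.8339^3 = -0.783958
d^2_{0,1}(1.9723) = +0.343388 -0.783958 = -0.440570
D = (+1.000000+0.000000i)·(-0.440570)·(+0.095565+0.995423i) = -0.042103-0.438554i

Re=-0.0421 Im=-0.4386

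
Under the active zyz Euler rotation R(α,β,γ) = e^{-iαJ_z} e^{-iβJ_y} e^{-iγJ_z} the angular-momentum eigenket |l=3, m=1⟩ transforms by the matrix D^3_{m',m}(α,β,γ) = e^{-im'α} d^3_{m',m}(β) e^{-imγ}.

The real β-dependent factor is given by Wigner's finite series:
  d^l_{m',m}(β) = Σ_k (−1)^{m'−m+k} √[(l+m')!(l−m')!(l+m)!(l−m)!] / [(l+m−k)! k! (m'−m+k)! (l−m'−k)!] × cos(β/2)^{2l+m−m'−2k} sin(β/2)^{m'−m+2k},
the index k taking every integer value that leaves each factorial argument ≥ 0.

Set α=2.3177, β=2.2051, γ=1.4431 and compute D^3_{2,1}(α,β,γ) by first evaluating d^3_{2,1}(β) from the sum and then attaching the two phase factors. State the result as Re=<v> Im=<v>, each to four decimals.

Re=0.3528 Im=0.0732

Split into d^3_{2,1}(β=2.2051) × two z-phases.
c=cos(2.2051/2)=0.451322, s=sin(2.2051/2)=0.892361; N=√[120·1·24·2]=75.894664
k∈{0,1} keeps every argument non-negative
  k=0: (−1)^1·75.8947/(24)·0.4513^5·0.8924^1 = -0.052841
  k=1: (−1)^2·75.8947/(12)·0.4513^3·0.8924^3 = +0.413154
d^3_{2,1}(2.2051) = -0.052841 +0.413154 = +0.360312
Attach z-rotation phases: D = e^{-i(2)(2.3177)}·(+0.360312)·e^{-i(1)(1.4431)} = +0.352791+0.073237i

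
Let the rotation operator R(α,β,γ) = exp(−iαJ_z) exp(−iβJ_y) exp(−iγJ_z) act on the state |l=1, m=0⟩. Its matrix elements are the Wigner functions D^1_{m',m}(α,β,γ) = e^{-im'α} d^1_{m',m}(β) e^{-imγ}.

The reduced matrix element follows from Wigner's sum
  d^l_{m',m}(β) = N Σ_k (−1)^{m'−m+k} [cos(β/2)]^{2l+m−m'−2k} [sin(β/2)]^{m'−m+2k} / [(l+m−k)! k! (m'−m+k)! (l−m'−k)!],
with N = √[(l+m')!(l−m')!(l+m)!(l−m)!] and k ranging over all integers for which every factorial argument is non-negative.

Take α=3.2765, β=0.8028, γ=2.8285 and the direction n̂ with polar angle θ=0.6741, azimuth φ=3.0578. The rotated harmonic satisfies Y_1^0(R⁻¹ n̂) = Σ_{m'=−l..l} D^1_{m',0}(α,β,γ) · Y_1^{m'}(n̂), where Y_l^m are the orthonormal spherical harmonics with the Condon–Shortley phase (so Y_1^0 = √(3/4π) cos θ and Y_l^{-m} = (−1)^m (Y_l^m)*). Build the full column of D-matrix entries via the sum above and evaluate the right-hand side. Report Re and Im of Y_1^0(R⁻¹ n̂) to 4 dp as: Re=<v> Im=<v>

Need the full column D^1_{m',0} for m'=−1..1 at α=3.2765, β=0.8028, γ=2.8285.
cos(β/2)=0.920515, sin(β/2)=0.390707
d^1_{-1,0}: single k=1 term ⇒ +0.508625;  D = -0.504003-0.068409i
d^1_{0,0}: k∈[0..1] ⇒ +0.847348 -0.152652 = +0.694695;  D = +0.694695+0.000000i
d^1_{1,0}: single k=0 term ⇒ -0.508625;  D = +0.504003-0.068409i
Y_1^{m'}(θ=0.6741,φ=3.0578) and Σ D·Y over m':
  (-0.5040-0.0684i)·(-0.2149-0.0180i)  (+0.6947+0.0000i)·(+0.3817+0.0000i)  (+0.5040-0.0684i)·(+0.2149-0.0180i)
Y_1^0(R⁻¹ n̂) = +0.479336+0.000000i

Re=0.4793 Im=0.0000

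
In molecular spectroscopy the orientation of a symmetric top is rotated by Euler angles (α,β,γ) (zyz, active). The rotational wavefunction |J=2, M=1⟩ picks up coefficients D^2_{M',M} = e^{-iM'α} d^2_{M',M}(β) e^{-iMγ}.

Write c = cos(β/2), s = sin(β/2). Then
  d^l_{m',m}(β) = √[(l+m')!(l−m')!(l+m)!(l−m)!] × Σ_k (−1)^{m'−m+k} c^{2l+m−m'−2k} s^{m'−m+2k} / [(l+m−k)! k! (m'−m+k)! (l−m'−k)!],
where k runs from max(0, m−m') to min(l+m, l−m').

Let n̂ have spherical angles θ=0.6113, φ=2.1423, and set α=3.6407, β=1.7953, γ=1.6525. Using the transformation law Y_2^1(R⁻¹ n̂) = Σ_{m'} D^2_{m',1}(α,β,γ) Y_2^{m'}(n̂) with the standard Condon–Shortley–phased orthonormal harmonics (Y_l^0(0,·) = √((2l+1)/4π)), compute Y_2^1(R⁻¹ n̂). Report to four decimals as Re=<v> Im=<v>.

Re=-0.0553 Im=0.0933

Need the full column D^2_{m',1} for m'=−2..2 at α=3.6407, β=1.7953, γ=1.6525.
cos(β/2)=0.623449, sin(β/2)=0.781864
d^2_{-2,1}: single k=3 term ⇒ +0.595970;  D = +0.472892-0.362703i
d^2_{-1,1}: k∈[2..3] ⇒ +0.712829 -0.373701 = +0.339128;  D = -0.137479+0.310012i
d^2_{0,1}: k∈[1..2] ⇒ +0.464098 -0.729911 = -0.265813;  D = +0.021694+0.264927i
d^2_{1,1}: k∈[0..1] ⇒ +0.151079 -0.712829 = -0.561750;  D = -0.308234-0.469633i
d^2_{2,1}: single k=0 term ⇒ -0.378934;  D = +0.334190+0.178630i
Y_2^{m'}(θ=0.6113,φ=2.1423) and Σ D·Y over m':
  (+0.4729-0.3627i)·(-0.0528+0.1158i)  (-0.1375+0.3100i)·(-0.1964-0.3054i)  (+0.0217+0.2649i)·(+0.3191+0.0000i)  (-0.3082-0.4696i)·(+0.1964-0.3054i)  (+0.3342+0.1786i)·(-0.0528-0.1158i)
Y_2^1(R⁻¹ n̂) = -0.055292+0.093315i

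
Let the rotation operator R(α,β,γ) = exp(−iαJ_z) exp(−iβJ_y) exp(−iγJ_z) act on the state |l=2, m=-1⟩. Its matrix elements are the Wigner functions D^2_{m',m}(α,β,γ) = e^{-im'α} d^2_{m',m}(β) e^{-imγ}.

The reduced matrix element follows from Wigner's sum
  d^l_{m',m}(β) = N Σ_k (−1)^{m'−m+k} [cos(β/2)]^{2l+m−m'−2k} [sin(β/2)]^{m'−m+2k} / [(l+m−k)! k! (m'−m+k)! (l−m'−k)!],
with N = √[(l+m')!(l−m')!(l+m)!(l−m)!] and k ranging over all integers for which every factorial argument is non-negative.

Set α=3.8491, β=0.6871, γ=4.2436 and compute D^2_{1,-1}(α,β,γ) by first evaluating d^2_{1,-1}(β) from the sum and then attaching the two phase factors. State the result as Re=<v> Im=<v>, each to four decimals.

First d^2_{1,-1}(β=0.6871), then the phase factors e^{-i(1)α} and e^{-i(-1)γ}:
With c≡cos(β/2)=0.941565 and s≡sin(β/2)=0.336832, N=[6·1·1·6]^{1/2}=6.000000
The bounds max(0,m−m')=0 and min(l+m,l−m')=1 give 2 terms
  k=0: (−1)^2·6.0000/(2)·0.9416^2·0.3368^2 = +0.301750
  k=1: (−1)^3·6.0000/(6)·0.9416^0·0.3368^4 = -0.012872
d^2_{1,-1}(0.6871) = +0.301750 -0.012872 = +0.288878
Attach z-rotation phases: D = e^{-i(1)(3.8491)}·(+0.288878)·e^{-i(-1)(4.2436)} = +0.266689+0.111029i

Re=0.2667 Im=0.1110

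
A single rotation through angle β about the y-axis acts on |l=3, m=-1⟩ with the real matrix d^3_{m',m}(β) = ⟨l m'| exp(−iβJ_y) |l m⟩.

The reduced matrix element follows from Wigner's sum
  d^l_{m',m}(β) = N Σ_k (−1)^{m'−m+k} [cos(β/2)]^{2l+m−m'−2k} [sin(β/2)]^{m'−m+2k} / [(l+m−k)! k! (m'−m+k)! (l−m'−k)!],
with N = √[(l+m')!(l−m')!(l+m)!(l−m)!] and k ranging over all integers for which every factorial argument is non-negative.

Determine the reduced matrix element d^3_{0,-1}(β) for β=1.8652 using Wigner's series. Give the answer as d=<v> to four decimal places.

d^3_{0,-1}(β=1.8652) via Wigner's sum:
With c≡cos(β/2)=0.595748 and s≡sin(β/2)=0.803172, N=[6·6·2·24]^{1/2}=41.569219
Admissible k: 0..2 (factorial args all ≥0)
  k=0: (−1)^1·41.5692/(12)·0.5957^5·0.8032^1 = -0.208791
  k=1: (−1)^2·41.5692/(4)·0.5957^3·0.8032^3 = +1.138477
  k=2: (−1)^3·41.5692/(12)·0.5957^1·0.8032^5 = -0.689755
d^3_{0,-1}(1.8652) = -0.208791 +1.138477 -0.689755 = +0.239931

d=0.2399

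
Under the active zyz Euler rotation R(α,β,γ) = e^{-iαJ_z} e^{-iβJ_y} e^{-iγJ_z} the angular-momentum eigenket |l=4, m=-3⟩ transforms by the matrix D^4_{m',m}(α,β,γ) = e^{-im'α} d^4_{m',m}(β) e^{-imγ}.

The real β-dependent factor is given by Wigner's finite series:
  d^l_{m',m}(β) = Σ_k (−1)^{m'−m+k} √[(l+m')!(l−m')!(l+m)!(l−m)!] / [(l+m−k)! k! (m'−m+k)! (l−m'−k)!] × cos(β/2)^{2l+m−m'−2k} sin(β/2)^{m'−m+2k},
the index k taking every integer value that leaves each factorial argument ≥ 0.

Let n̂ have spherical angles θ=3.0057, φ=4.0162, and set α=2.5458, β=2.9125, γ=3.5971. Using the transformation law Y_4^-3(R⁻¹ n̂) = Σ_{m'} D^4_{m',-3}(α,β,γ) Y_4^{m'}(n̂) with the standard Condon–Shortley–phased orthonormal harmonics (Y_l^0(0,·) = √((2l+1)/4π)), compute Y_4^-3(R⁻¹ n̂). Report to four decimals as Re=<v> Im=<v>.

Re=-0.0181 Im=0.0063

Need the full column D^4_{m',-3} for m'=−4..4 at α=2.5458, β=2.9125, γ=3.5971.
cos(β/2)=0.114296, sin(β/2)=0.993447
d^4_{-4,-3}: single k=1 term ⇒ +0.000001;  D = -0.000000+0.000001i
d^4_{-3,-3}: k∈[0..1] ⇒ +0.000000 -0.000015 = -0.000015;  D = -0.000014+0.000006i
d^4_{-2,-3}: k∈[0..1] ⇒ -0.000001 +0.000215 = +0.000214;  D = -0.000210-0.000037i
d^4_{-1,-3}: k∈[0..1] ⇒ +0.000017 -0.002199 = -0.002182;  D = -0.001565-0.001520i
d^4_{0,-3}: k∈[0..1] ⇒ -0.000226 +0.017095 = +0.016869;  D = -0.003422-0.016518i
d^4_{1,-3}: k∈[0..1] ⇒ +0.002199 -0.099678 = -0.097479;  D = +0.037197-0.090103i
d^4_{2,-3}: k∈[0..1] ⇒ -0.016218 +0.408420 = +0.392202;  D = +0.327311-0.216078i
d^4_{3,-3}: k∈[0..1] ⇒ +0.087908 -0.948761 = -0.860853;  D = +0.860788+0.010595i
d^4_{4,-3}: single k=0 term ⇒ -0.308737;  D = -0.253391-0.176384i
Y_4^{m'}(θ=3.0057,φ=4.0162) and Σ D·Y over m':
  (-0.0000+0.0000i)·(-0.0001+0.0001i)  (-0.0000+0.0000i)·(-0.0027-0.0015i)  (-0.0002-0.0000i)·(-0.0064-0.0355i)  (-0.0016-0.0015i)·(+0.1577-0.1886i)  (-0.0034-0.0165i)·(+0.7699+0.0000i)  (+0.0372-0.0901i)·(-0.1577-0.1886i)  (+0.3273-0.2161i)·(-0.0064+0.0355i)  (+0.8608+0.0106i)·(+0.0027-0.0015i)  (-0.2534-0.1764i)·(-0.0001-0.0001i)
Y_4^-3(R⁻¹ n̂) = -0.018108+0.006282i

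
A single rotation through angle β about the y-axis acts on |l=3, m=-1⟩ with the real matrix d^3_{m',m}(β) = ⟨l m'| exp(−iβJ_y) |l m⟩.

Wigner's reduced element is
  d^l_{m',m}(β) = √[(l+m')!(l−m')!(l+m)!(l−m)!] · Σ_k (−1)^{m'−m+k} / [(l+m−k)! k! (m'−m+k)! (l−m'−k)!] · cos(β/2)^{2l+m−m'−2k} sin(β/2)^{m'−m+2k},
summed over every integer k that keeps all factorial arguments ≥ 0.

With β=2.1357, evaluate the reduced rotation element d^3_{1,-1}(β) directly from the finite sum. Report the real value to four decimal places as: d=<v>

d^3_{1,-1}(β=2.1357) via Wigner's sum:
Half-angle: c=0.482009, s=0.876166. N=√(24·2·2·24)=48.000000
k∈{0,1,2} keeps every argument non-negative
  k=0: (−1)^2·48.0000/(8)·0.4820^4·0.8762^2 = +0.248625
  k=1: (−1)^3·48.0000/(6)·0.4820^2·0.8762^4 = -1.095334
  k=2: (−1)^4·48.0000/(48)·0.4820^0·0.8762^6 = +0.452396
d^3_{1,-1}(2.1357) = +0.248625 -1.095334 +0.452396 = -0.394312

d=-0.3943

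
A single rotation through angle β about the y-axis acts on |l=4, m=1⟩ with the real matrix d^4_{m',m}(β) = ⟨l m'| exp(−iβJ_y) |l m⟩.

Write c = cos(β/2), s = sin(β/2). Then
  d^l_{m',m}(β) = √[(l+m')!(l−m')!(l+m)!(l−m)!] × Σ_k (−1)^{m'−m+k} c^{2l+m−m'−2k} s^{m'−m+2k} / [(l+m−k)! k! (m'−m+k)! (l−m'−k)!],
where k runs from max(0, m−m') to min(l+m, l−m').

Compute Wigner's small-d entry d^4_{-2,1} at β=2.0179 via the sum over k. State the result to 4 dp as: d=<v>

d=-0.3218

d^4_{-2,1}(β=2.0179) via Wigner's sum:
c=cos(2.0179/2)=0.532750, s=sin(2.0179/2)=0.846273; N=√[2·720·120·6]=1018.233765
k: max(0,(1)−(-2))=3 … min(4+(1),4−(-2))=5
  k=3: (−1)^0·1018.2338/(72)·0.5327^5·0.8463^3 = +0.367843
  k=4: (−1)^1·1018.2338/(48)·0.5327^3·0.8463^5 = -1.392284
  k=5: (−1)^2·1018.2338/(240)·0.5327^1·0.8463^7 = +0.702639
d^4_{-2,1}(2.0179) = +0.367843 -1.392284 +0.702639 = -0.321802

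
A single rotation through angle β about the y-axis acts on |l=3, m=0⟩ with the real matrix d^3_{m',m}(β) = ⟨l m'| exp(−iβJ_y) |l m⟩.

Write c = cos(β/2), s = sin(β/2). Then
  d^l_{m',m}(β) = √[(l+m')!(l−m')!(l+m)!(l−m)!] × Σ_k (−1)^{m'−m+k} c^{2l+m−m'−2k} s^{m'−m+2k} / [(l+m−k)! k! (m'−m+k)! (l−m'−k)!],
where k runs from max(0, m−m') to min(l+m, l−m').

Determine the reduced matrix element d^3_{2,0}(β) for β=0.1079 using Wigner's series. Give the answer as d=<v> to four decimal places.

d=0.0158

d^3_{2,0}(β=0.1079) via Wigner's sum:
With c≡cos(β/2)=0.998545 and s≡sin(β/2)=0.053924, N=[120·1·6·6]^{1/2}=65.726707
Admissible k: 0..1 (factorial args all ≥0)
  k=0: (−1)^2·65.7267/(12)·0.9985^4·0.0539^2 = +0.015834
  k=1: (−1)^3·65.7267/(12)·0.9985^2·0.0539^4 = -0.000046
d^3_{2,0}(0.1079) = +0.015834 -0.000046 = +0.015788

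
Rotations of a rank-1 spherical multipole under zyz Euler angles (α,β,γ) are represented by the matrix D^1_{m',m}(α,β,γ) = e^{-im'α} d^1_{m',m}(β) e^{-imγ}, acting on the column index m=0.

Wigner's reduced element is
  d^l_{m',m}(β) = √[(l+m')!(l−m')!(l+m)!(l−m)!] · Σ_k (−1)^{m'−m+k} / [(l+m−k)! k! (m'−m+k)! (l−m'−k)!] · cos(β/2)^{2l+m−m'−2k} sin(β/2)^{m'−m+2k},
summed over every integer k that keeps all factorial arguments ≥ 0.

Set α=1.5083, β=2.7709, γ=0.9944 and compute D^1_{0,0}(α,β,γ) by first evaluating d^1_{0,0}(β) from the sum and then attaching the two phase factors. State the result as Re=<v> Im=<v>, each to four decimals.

First d^1_{0,0}(β=2.7709), then the phase factors e^{-i(0)α} and e^{-i(0)γ}:
Half-angle: c=0.184287, s=0.982872. N=√(1·1·1·1)=1.000000
k∈{0,1} keeps every argument non-negative
  k=0: (−1)^0·1.0000/(1)·0.1843^2·0.9829^0 = +0.033962
  k=1: (−1)^1·1.0000/(1)·0.1843^0·0.9829^2 = -0.966038
d^1_{0,0}(2.7709) = +0.033962 -0.966038 = -0.932077
D = (+1.000000+0.000000i)·(-0.932077)·(+1.000000+0.000000i) = -0.932077+0.000000i

Re=-0.9321 Im=0.0000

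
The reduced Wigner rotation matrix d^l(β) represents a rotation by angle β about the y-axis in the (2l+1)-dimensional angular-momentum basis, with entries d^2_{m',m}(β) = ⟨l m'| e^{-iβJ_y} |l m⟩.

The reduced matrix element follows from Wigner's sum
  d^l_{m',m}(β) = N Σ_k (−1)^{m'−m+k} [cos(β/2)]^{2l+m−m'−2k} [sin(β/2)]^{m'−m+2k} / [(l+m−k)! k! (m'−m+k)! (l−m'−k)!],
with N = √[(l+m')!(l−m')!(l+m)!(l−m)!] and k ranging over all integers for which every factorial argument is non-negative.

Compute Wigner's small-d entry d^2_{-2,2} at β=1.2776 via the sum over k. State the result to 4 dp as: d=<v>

d=0.1264

d^2_{-2,2}(β=1.2776) via Wigner's sum:
With c≡cos(β/2)=0.802812 and s≡sin(β/2)=0.596232, N=[1·24·24·1]^{1/2}=24.000000
The bounds max(0,m−m')=4 and min(l+m,l−m')=4 give 1 term
  k=4: (−1)^0·24.0000/(24)·0.8028^0·0.5962^4 = +0.126375
d^2_{-2,2}(1.2776) = +0.126375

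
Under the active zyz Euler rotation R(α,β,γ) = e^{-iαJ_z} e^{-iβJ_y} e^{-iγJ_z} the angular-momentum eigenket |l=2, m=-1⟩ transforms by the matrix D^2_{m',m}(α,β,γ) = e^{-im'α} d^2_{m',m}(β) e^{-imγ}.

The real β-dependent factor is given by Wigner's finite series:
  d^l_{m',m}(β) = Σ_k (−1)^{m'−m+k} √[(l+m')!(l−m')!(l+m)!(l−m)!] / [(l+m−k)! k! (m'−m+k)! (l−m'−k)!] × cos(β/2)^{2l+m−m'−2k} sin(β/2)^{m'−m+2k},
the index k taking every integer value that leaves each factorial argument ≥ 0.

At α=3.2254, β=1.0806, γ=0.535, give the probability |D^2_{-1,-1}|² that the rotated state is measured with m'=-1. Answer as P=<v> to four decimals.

D^2_{-1,-1}(3.2254,1.0806,0.535) = e^{-i·-1·3.2254}·d^2_{-1,-1}(1.0806)·e^{-i·-1·0.535}. Compute d first:
Half-angle: c=0.857554, s=0.514393. N=√(1·6·1·6)=6.000000
Admissible k: 0..1 (factorial args all ≥0)
  k=0: (−1)^0·6.0000/(6)·0.8576^4·0.5144^0 = +0.540813
  k=1: (−1)^1·6.0000/(2)·0.8576^2·0.5144^2 = -0.583761
d^2_{-1,-1}(1.0806) = +0.540813 -0.583761 = -0.042949
|D^2_{-1,-1}|² = |d^2_{-1,-1}(β)|² = (-0.042949)² = 0.001845 (the z-rotation phases have unit modulus)

P=0.0018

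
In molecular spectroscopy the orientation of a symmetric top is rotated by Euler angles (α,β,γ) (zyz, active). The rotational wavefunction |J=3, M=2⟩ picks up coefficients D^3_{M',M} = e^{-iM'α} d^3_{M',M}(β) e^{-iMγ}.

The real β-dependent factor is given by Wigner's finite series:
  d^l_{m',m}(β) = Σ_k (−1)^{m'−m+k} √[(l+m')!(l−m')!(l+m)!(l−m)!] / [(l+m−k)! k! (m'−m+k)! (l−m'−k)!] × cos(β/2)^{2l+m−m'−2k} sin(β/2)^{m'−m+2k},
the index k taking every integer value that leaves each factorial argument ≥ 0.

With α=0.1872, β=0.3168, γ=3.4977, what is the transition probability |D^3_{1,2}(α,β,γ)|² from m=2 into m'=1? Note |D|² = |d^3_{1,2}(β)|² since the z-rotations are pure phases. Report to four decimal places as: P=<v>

P=0.1975

First d^3_{1,2}(β=0.3168), then the phase factors e^{-i(1)α} and e^{-i(2)γ}:
Half-angle: c=0.987481, s=0.157738. N=√(24·2·120·1)=75.894664
Admissible k: 1..2 (factorial args all ≥0)
  k=1: (−1)^0·75.8947/(24)·0.9875^5·0.1577^1 = +0.468361
  k=2: (−1)^1·75.8947/(12)·0.9875^3·0.1577^3 = -0.023902
d^3_{1,2}(0.3168) = +0.468361 -0.023902 = +0.444460
|D^3_{1,2}|² = |d^3_{1,2}(β)|² = (+0.444460)² = 0.197544 (the z-rotation phases have unit modulus)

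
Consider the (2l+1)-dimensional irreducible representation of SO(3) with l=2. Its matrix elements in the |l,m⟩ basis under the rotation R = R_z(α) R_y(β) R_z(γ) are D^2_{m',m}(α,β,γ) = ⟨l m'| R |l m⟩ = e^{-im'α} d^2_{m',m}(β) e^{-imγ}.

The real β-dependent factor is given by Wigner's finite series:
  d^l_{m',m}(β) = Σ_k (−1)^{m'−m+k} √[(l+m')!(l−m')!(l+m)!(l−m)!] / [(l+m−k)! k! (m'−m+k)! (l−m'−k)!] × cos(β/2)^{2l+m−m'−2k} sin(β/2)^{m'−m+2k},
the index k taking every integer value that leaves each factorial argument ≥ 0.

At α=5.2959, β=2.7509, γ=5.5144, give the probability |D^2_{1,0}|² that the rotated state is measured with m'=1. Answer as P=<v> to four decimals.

P=0.1860

First d^2_{1,0}(β=2.7509), then the phase factors e^{-i(1)α} and e^{-i(0)γ}:
Half-angle: c=0.194106, s=0.980981. N=√(6·1·2·2)=4.898979
k∈{0,1} keeps every argument non-negative
  k=0: (−1)^1·4.8990/(2)·0.1941^3·0.9810^1 = -0.017573
  k=1: (−1)^2·4.8990/(2)·0.1941^1·0.9810^3 = +0.448845
d^2_{1,0}(2.7509) = -0.017573 +0.448845 = +0.431272
|D^2_{1,0}|² = |d^2_{1,0}(β)|² = (+0.431272)² = 0.185995 (the z-rotation phases have unit modulus)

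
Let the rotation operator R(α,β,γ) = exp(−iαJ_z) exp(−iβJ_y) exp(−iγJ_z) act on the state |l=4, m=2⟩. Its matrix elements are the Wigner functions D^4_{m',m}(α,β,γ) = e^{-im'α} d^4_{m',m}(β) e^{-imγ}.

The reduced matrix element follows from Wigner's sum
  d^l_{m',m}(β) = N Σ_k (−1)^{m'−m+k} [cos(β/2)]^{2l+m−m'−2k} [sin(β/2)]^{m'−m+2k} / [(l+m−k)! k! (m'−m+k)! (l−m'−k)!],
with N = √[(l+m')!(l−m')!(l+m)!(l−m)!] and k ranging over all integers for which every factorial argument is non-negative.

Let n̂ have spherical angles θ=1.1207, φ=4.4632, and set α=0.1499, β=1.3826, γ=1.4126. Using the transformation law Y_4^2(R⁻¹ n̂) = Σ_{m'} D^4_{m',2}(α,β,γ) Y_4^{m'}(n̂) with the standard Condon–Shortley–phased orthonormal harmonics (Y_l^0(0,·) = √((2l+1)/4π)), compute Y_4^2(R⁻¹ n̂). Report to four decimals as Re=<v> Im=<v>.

Need the full column D^4_{m',2} for m'=−4..4 at α=0.1499, β=1.3826, γ=1.4126.
cos(β/2)=0.770418, sin(β/2)=0.637539
d^4_{-4,2}: single k=6 term ⇒ +0.210898;  D = -0.128438-0.167278i
d^4_{-3,2}: k∈[5..6] ⇒ +0.540629 -0.123407 = +0.417222;  D = -0.300661-0.289270i
d^4_{-2,2}: k∈[4..6] ⇒ +0.873020 -0.478273 +0.027293 = +0.422041;  D = -0.344421-0.243911i
d^4_{-1,2}: k∈[3..5] ⇒ +0.994644 -1.021692 +0.139930 = +0.112882;  D = -0.100831-0.050749i
d^4_{0,2}: k∈[2..4] ⇒ +0.806294 -1.472391 +0.378108 = -0.287990;  D = +0.273695+0.089605i
d^4_{1,2}: k∈[1..3] ⇒ +0.435740 -1.491966 +0.681128 = -0.375097;  D = +0.369911+0.062163i
d^4_{2,2}: k∈[0..2] ⇒ +0.124111 -1.019890 +0.873020 = -0.022758;  D = +0.022755+0.000378i
d^4_{3,2}: k∈[0..1] ⇒ -0.384287 +0.789474 = +0.405187;  D = -0.401592+0.053855i
d^4_{4,2}: single k=0 term ⇒ +0.449729;  D = -0.431814+0.125671i
Y_4^{m'}(θ=1.1207,φ=4.4632) and Σ D·Y over m':
  (-0.1284-0.1673i)·(+0.1580+0.2442i)  (-0.3007-0.2893i)·(+0.2702-0.2915i)  (-0.3444-0.2439i)·(-0.0774-0.0421i)  (-0.1008-0.0507i)·(+0.0766-0.3008i)  (+0.2737+0.0896i)·(-0.1507+0.0000i)  (+0.3699+0.0622i)·(-0.0766-0.3008i)  (+0.0228+0.0004i)·(-0.0774+0.0421i)  (-0.4016+0.0539i)·(-0.2702-0.2915i)  (-0.4318+0.1257i)·(+0.1580-0.2442i)
Y_4^2(R⁻¹ n̂) = -0.117526+0.110730i

Re=-0.1175 Im=0.1107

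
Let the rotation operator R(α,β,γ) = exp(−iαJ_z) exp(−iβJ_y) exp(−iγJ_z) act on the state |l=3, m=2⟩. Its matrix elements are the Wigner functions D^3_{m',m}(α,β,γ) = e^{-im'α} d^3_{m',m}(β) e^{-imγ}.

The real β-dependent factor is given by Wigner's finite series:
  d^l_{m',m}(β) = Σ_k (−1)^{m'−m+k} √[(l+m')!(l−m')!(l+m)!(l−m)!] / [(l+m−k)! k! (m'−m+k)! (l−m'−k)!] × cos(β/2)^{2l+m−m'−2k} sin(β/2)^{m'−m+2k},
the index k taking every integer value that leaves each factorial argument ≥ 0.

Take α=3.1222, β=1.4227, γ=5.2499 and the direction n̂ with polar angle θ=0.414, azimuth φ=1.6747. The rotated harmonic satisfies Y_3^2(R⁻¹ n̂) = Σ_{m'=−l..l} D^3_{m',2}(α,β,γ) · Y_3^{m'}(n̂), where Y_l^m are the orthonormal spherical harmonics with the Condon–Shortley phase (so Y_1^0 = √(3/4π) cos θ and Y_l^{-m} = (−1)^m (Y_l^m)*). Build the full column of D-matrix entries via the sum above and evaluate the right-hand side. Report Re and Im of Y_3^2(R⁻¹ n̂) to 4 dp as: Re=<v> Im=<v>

Need the full column D^3_{m',2} for m'=−3..3 at α=3.1222, β=1.4227, γ=5.2499.
cos(β/2)=0.757481, sin(β/2)=0.652857
d^3_{-3,2}: single k=5 term ⇒ +0.220058;  D = +0.093253-0.199323i
d^3_{-2,2}: k∈[4..5] ⇒ +0.521178 -0.077430 = +0.443748;  D = -0.195803+0.398213i
d^3_{-1,2}: k∈[3..4] ⇒ +0.764891 -0.284094 = +0.480797;  D = +0.220478-0.427265i
d^3_{0,2}: k∈[2..3] ⇒ +0.768571 -0.570922 = +0.197650;  D = -0.094024+0.173853i
d^3_{1,2}: k∈[1..2] ⇒ +0.514846 -0.764891 = -0.250045;  D = -0.123192+0.217592i
d^3_{2,2}: k∈[0..1] ⇒ +0.188900 -0.701606 = -0.512707;  D = +0.261205-0.441181i
d^3_{3,2}: single k=0 term ⇒ -0.398798;  D = -0.209789+0.339159i
Y_3^{m'}(θ=0.414,φ=1.6747) and Σ D·Y over m':
  (+0.0933-0.1993i)·(+0.0083+0.0259i)  (-0.1958+0.3982i)·(-0.1482+0.0312i)  (+0.2205-0.4273i)·(-0.0430-0.4126i)  (-0.0940+0.1739i)·(+0.4069+0.0000i)  (-0.1232+0.2176i)·(+0.0430-0.4126i)  (+0.2612-0.4412i)·(-0.1482-0.0312i)  (-0.2098+0.3392i)·(-0.0083+0.0259i)
Y_3^2(R⁻¹ n̂) = -0.176554+0.042931i

Re=-0.1766 Im=0.0429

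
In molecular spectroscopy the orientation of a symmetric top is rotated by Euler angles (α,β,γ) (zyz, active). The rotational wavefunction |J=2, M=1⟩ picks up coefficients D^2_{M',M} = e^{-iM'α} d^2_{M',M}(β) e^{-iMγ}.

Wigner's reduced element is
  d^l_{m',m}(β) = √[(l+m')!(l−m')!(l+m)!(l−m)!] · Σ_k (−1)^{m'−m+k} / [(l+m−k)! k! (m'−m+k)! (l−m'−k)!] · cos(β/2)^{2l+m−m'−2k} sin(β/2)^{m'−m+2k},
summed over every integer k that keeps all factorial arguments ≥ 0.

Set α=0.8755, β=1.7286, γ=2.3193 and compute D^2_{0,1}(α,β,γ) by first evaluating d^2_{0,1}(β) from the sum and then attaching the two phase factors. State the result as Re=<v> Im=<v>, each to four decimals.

First d^2_{0,1}(β=1.7286), then the phase factors e^{-i(0)α} and e^{-i(1)γ}:
Half-angle: c=0.649173, s=0.760641. N=√(2·2·6·1)=4.898979
Admissible k: 1..2 (factorial args all ≥0)
  k=1: (−1)^0·4.8990/(2)·0.6492^3·0.7606^1 = +0.509725
  k=2: (−1)^1·4.8990/(2)·0.6492^1·0.7606^3 = -0.699802
d^2_{0,1}(1.7286) = +0.509725 -0.699802 = -0.190077
Phases: e^{-i·(0)·0.8755}=+1.000000+0.000000i, e^{-i·(1)·2.3193}=-0.680543-0.732708i ⇒ D=+0.129355+0.139271i

Re=0.1294 Im=0.1393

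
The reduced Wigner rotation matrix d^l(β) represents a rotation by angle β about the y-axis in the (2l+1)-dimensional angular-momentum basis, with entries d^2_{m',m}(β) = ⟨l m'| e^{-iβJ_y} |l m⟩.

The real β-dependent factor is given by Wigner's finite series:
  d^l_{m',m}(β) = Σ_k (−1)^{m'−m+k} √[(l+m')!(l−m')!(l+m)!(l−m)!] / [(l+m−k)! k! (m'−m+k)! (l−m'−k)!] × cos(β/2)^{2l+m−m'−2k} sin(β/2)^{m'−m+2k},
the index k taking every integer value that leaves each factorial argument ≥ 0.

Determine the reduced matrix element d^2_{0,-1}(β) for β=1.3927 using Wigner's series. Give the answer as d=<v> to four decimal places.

d^2_{0,-1}(β=1.3927) via Wigner's sum:
With c≡cos(β/2)=0.767188 and s≡sin(β/2)=0.641422, N=[2·2·1·6]^{1/2}=4.898979
The bounds max(0,m−m')=0 and min(l+m,l−m')=1 give 2 terms
  k=0: (−1)^1·4.8990/(2)·0.7672^3·0.6414^1 = -0.709456
  k=1: (−1)^2·4.8990/(2)·0.7672^1·0.6414^3 = +0.495917
d^2_{0,-1}(1.3927) = -0.709456 +0.495917 = -0.213539

d=-0.2135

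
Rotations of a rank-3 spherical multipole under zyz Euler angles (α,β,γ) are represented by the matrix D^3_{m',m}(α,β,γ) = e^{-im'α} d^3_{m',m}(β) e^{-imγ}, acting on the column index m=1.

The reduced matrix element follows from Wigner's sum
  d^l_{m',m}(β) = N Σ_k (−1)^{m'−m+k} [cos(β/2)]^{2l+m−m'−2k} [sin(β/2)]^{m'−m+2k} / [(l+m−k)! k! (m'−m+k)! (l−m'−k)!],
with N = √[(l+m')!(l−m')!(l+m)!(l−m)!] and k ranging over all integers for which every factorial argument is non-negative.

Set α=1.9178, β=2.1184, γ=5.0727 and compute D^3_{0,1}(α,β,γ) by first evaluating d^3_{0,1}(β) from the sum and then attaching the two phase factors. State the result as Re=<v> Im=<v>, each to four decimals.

First d^3_{0,1}(β=2.1184), then the phase factors e^{-i(0)α} and e^{-i(1)γ}:
c=cos(2.1184/2)=0.489570, s=sin(2.1184/2)=0.871964; N=√[6·6·24·2]=41.569219
k∈{1,2,3} keeps every argument non-negative
  k=1: (−1)^0·41.5692/(12)·0.4896^5·0.8720^1 = +0.084950
  k=2: (−1)^1·41.5692/(4)·0.4896^3·0.8720^3 = -0.808447
  k=3: (−1)^2·41.5692/(12)·0.4896^1·0.8720^5 = +0.854866
d^3_{0,1}(2.1184) = +0.084950 -0.808447 +0.854866 = +0.131369
Phases: e^{-i·(0)·1.9178}=+1.000000+0.000000i, e^{-i·(1)·5.0727}=+0.352565+0.935787i ⇒ D=+0.046316+0.122934i

Re=0.0463 Im=0.1229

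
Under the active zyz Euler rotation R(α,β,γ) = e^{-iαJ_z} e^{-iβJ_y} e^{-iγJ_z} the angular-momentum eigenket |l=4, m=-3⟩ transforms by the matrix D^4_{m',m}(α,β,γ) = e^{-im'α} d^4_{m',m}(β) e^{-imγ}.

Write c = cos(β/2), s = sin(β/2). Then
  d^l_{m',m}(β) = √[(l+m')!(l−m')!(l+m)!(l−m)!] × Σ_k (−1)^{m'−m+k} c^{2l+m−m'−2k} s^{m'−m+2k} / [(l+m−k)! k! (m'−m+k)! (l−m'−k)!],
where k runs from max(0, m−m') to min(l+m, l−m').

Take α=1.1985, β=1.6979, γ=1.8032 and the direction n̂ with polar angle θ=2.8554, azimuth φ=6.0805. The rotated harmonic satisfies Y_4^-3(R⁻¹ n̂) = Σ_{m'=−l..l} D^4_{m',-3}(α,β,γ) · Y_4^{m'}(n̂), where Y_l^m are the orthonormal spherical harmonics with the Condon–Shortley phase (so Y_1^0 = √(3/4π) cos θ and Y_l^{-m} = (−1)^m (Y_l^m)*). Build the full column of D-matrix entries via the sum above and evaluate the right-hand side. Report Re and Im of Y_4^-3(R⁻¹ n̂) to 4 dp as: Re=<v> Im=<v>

Need the full column D^4_{m',-3} for m'=−4..4 at α=1.1985, β=1.6979, γ=1.8032.
cos(β/2)=0.660772, sin(β/2)=0.750587
d^4_{-4,-3}: single k=1 term ⇒ +0.116763;  D = -0.083105-0.082019i
d^4_{-3,-3}: k∈[0..1] ⇒ +0.036342 -0.328253 = -0.291911;  D = +0.266579-0.118944i
d^4_{-2,-3}: k∈[0..1] ⇒ -0.154463 +0.597923 = +0.443460;  D = +0.021004+0.442962i
d^4_{-1,-3}: k∈[0..1] ⇒ +0.372204 -0.800440 = -0.428236;  D = -0.405830-0.136705i
d^4_{0,-3}: k∈[0..1] ⇒ -0.630266 +0.813249 = +0.182982;  D = +0.117490-0.140281i
d^4_{1,-3}: k∈[0..1] ⇒ +0.800440 -0.619697 = +0.180743;  D = -0.086857-0.158505i
d^4_{2,-3}: k∈[0..1] ⇒ -0.771515 +0.331835 = -0.439680;  D = +0.436027-0.056558i
d^4_{3,-3}: k∈[0..1] ⇒ +0.546521 -0.100741 = +0.445780;  D = -0.107393+0.432650i
d^4_{4,-3}: single k=0 term ⇒ -0.250844;  D = -0.204796-0.144849i
Y_4^{m'}(θ=2.8554,φ=6.0805) and Σ D·Y over m':
  (-0.0831-0.0820i)·(+0.0019+0.0020i)  (+0.2666-0.1189i)·(-0.0222-0.0154i)  (+0.0210+0.4430i)·(+0.1333+0.0572i)  (-0.4058-0.1367i)·(-0.4320-0.0888i)  (+0.1175-0.1403i)·(+0.5326+0.0000i)  (-0.0869-0.1585i)·(+0.4320-0.0888i)  (+0.4360-0.0566i)·(+0.1333-0.0572i)  (-0.1074+0.4327i)·(+0.0222-0.0154i)  (-0.2048-0.1448i)·(+0.0019-0.0020i)
Y_4^-3(R⁻¹ n̂) = +0.202374-0.003035i

Re=0.2024 Im=-0.0030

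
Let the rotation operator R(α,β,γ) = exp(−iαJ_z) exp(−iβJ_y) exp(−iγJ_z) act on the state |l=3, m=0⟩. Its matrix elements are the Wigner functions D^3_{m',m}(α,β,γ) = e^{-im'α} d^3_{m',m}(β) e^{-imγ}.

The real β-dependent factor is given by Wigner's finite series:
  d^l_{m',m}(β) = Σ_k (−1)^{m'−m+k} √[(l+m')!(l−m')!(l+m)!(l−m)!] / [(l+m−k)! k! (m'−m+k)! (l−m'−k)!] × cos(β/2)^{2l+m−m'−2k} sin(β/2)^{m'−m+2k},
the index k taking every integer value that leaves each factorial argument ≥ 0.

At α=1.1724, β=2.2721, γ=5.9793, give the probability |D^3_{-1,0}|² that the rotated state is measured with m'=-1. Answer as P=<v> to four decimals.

Split into d^3_{-1,0}(β=2.2721) × two z-phases.
Half-angle: c=0.421180, s=0.906977. N=√(2·24·6·6)=41.569219
The bounds max(0,m−m')=1 and min(l+m,l−m')=3 give 3 terms
  k=1: (−1)^0·41.5692/(12)·0.4212^5·0.9070^1 = +0.041642
  k=2: (−1)^1·41.5692/(4)·0.4212^3·0.9070^3 = -0.579302
  k=3: (−1)^2·41.5692/(12)·0.4212^1·0.9070^5 = +0.895447
d^3_{-1,0}(2.2721) = +0.041642 -0.579302 +0.895447 = +0.357787
|D^3_{-1,0}|² = |d^3_{-1,0}(β)|² = (+0.357787)² = 0.128011 (the z-rotation phases have unit modulus)

P=0.1280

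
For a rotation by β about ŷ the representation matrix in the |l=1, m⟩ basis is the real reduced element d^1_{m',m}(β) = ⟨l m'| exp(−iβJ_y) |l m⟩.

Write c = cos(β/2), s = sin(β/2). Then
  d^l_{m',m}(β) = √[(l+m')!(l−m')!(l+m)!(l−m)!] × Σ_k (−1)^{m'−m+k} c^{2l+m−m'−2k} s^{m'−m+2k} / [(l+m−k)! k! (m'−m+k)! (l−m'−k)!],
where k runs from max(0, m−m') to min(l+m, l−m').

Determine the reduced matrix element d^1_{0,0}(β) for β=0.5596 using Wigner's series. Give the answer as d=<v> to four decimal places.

d=0.8475

d^1_{0,0}(β=0.5596) via Wigner's sum:
c=cos(0.5596/2)=0.961111, s=sin(0.5596/2)=0.276163; N=√[1·1·1·1]=1.000000
Admissible k: 0..1 (factorial args all ≥0)
  k=0: (−1)^0·1.0000/(1)·0.9611^2·0.2762^0 = +0.923734
  k=1: (−1)^1·1.0000/(1)·0.9611^0·0.2762^2 = -0.076266
d^1_{0,0}(0.5596) = +0.923734 -0.076266 = +0.847468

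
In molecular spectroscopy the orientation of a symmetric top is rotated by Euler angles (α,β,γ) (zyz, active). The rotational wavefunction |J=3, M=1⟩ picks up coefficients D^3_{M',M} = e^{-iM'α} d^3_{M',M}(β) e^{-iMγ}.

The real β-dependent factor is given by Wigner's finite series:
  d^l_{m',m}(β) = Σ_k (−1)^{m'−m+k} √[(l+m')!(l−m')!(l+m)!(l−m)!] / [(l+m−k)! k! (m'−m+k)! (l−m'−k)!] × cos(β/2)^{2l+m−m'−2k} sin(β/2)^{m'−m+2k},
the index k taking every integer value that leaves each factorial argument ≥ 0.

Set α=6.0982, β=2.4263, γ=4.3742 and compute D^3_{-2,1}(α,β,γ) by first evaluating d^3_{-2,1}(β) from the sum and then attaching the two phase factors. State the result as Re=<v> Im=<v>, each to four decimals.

Re=-0.0183 Im=-0.5751

First d^3_{-2,1}(β=2.4263), then the phase factors e^{-i(-2)α} and e^{-i(1)γ}:
c=cos(2.4263/2)=0.350070, s=sin(2.4263/2)=0.936723; N=√[1·120·24·2]=75.894664
k∈{3,4} keeps every argument non-negative
  k=3: (−1)^0·75.8947/(12)·0.3501^3·0.9367^3 = +0.223013
  k=4: (−1)^1·75.8947/(24)·0.3501^1·0.9367^5 = -0.798385
d^3_{-2,1}(2.4263) = +0.223013 -0.798385 = -0.575372
D = (+0.932338-0.361588i)·(-0.575372)·(-0.331779+0.943357i) = -0.018283-0.575081i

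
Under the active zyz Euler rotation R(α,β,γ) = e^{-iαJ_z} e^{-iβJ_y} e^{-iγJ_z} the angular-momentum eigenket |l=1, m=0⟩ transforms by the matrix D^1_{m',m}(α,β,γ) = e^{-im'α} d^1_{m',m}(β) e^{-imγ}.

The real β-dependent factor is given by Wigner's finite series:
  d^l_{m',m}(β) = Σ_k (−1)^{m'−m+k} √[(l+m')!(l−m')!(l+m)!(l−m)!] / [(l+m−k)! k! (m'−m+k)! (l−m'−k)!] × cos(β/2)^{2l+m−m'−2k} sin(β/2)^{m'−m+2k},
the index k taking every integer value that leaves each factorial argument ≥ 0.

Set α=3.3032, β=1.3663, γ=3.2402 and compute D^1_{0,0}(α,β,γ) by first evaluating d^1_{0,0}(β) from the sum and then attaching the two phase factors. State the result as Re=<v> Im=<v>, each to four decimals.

First d^1_{0,0}(β=1.3663), then the phase factors e^{-i(0)α} and e^{-i(0)γ}:
With c≡cos(β/2)=0.775588 and s≡sin(β/2)=0.631239, N=[1·1·1·1]^{1/2}=1.000000
Admissible k: 0..1 (factorial args all ≥0)
  k=0: (−1)^0·1.0000/(1)·0.7756^2·0.6312^0 = +0.601537
  k=1: (−1)^1·1.0000/(1)·0.7756^0·0.6312^2 = -0.398463
d^1_{0,0}(1.3663) = +0.601537 -0.398463 = +0.203074
Phases: e^{-i·(0)·3.3032}=+1.000000+0.000000i, e^{-i·(0)·3.2402}=+1.000000+0.000000i ⇒ D=+0.203074+0.000000i

Re=0.2031 Im=0.0000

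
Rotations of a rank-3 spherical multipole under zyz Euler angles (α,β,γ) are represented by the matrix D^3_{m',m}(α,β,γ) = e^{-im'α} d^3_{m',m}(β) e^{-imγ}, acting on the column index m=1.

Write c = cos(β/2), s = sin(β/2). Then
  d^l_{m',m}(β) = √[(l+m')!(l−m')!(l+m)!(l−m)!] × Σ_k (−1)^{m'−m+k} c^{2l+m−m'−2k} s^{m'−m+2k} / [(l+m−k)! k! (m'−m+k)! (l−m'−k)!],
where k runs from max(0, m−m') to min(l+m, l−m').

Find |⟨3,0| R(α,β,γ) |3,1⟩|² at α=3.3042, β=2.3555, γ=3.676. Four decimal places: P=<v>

First d^3_{0,1}(β=2.3555), then the phase factors e^{-i(0)α} and e^{-i(1)γ}:
With c≡cos(β/2)=0.383004 and s≡sin(β/2)=0.923747, N=[6·6·24·2]^{1/2}=41.569219
The bounds max(0,m−m')=1 and min(l+m,l−m')=3 give 3 terms
  k=1: (−1)^0·41.5692/(12)·0.3830^5·0.9237^1 = +0.026373
  k=2: (−1)^1·41.5692/(4)·0.3830^3·0.9237^3 = -0.460237
  k=3: (−1)^2·41.5692/(12)·0.3830^1·0.9237^5 = +0.892398
d^3_{0,1}(2.3555) = +0.026373 -0.460237 +0.892398 = +0.458534
|D^3_{0,1}|² = |d^3_{0,1}(β)|² = (+0.458534)² = 0.210254 (the z-rotation phases have unit modulus)

P=0.2103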